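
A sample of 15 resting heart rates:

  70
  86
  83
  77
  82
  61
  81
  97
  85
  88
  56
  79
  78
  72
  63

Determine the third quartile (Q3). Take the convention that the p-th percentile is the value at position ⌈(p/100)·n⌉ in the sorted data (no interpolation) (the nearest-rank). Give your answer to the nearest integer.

85

Sorted: 56, 61, 63, 70, 72, 77, 78, 79, 81, 82, 83, 85, 86, 88, 97.
n = 15.
Position = ⌈75/100 · 15⌉ = ⌈11.25⌉ = 12.
The value at rank 12 is 85.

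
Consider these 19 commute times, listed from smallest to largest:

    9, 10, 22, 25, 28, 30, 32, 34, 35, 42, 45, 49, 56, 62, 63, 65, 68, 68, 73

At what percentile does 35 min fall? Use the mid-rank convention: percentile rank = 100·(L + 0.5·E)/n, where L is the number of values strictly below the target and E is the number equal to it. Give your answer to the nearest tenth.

Count below 35: L = 8; count equal: E = 1; n = 19.
Percentile rank = 100·(8 + 0.5·1)/19 = 100·8.5/19 = 44.74.

44.7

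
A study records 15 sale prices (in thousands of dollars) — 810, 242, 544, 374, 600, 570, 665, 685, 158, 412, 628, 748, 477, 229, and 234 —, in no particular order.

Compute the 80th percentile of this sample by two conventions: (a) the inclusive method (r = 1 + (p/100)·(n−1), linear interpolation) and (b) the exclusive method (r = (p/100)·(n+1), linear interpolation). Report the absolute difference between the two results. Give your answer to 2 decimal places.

12.00

Sorted: 158, 229, 234, 242, 374, 412, 477, 544, 570, 600, 628, 665, 685, 748, 810.
n = 15.
(a) r = 12.2; between ranks 12 (665) and 13 (685): 669.
(b) r = 12.8; between ranks 12 (665) and 13 (685): 681.
|669 − 681| = 12.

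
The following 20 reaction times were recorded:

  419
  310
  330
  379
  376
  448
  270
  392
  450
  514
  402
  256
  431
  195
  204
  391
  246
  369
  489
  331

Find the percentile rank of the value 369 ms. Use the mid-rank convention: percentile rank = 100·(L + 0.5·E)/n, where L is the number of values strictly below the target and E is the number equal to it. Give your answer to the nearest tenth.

Sorted: 195, 204, 246, 256, 270, 310, 330, 331, 369, 376, 379, 391, 392, 402, 419, 431, 448, 450, 489, 514.
Count below 369: L = 8; count equal: E = 1; n = 20.
Percentile rank = 100·(8 + 0.5·1)/20 = 100·8.5/20 = 42.5.

42.5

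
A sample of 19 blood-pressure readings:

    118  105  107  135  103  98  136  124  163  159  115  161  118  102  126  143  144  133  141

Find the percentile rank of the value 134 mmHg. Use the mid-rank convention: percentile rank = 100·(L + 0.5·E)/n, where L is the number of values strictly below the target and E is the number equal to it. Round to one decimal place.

57.9

Sorted: 98, 102, 103, 105, 107, 115, 118, 118, 124, 126, 133, 135, 136, 141, 143, 144, 159, 161, 163.
Count below 134: L = 11; count equal: E = 0; n = 19.
Percentile rank = 100·(11 + 0.5·0)/19 = 100·11/19 = 57.89.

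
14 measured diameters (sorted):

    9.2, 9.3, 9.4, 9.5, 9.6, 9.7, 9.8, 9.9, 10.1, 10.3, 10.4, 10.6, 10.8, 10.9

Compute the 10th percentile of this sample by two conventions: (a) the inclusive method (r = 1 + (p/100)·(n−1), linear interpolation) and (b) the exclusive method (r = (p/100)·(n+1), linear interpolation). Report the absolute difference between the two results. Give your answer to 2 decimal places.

0.08

n = 14.
(a) r = 2.3; between ranks 2 (9.3) and 3 (9.4): 9.33.
(b) r = 1.5; between ranks 1 (9.2) and 2 (9.3): 9.25.
|9.33 − 9.25| = 0.08.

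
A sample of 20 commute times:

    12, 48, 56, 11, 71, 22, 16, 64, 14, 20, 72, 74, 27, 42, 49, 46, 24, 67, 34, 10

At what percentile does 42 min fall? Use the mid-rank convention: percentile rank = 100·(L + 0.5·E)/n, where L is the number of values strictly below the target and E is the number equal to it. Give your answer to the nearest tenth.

52.5

Sorted: 10, 11, 12, 14, 16, 20, 22, 24, 27, 34, 42, 46, 48, 49, 56, 64, 67, 71, 72, 74.
Count below 42: L = 10; count equal: E = 1; n = 20.
Percentile rank = 100·(10 + 0.5·1)/20 = 100·10.5/20 = 52.5.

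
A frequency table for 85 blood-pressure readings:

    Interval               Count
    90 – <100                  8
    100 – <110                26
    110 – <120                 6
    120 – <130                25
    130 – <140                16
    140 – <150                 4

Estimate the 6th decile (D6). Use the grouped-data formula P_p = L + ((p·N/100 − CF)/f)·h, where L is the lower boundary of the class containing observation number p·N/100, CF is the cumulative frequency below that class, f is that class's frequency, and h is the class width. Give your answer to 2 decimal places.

124.40

N = 85; target position k = 60/100 · 85 = 51.
Cumulative frequencies: 8, 34, 40, 65, 81, 85.
Observation 51 falls in the class 120 – <130.
L = 120, CF = 40, f = 25, h = 10.
P60 = 120 + ((51 − 40)/25)·10 = 120 + 4.4 = 124.4.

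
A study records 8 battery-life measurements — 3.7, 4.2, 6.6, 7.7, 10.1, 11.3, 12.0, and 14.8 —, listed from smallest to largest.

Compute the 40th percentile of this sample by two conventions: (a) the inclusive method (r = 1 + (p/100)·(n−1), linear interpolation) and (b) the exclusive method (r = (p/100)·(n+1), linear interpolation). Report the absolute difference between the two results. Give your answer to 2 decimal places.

0.22

n = 8.
(a) r = 3.8; between ranks 3 (6.6) and 4 (7.7): 7.48.
(b) r = 3.6; between ranks 3 (6.6) and 4 (7.7): 7.26.
|7.48 − 7.26| = 0.22.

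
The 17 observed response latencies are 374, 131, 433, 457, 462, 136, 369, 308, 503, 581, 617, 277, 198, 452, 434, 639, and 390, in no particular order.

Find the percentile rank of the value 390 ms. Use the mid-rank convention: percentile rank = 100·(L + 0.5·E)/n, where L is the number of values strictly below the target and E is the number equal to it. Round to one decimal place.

Sorted: 131, 136, 198, 277, 308, 369, 374, 390, 433, 434, 452, 457, 462, 503, 581, 617, 639.
Count below 390: L = 7; count equal: E = 1; n = 17.
Percentile rank = 100·(7 + 0.5·1)/17 = 100·7.5/17 = 44.12.

44.1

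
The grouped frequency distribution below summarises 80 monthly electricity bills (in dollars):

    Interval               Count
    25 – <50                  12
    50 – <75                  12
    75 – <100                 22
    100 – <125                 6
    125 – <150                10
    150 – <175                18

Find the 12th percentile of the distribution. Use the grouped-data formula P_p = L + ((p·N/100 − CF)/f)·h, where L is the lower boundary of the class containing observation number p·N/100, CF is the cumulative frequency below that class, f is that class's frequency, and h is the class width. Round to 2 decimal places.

45.00

N = 80; target position k = 12/100 · 80 = 9.6.
Cumulative frequencies: 12, 24, 46, 52, 62, 80.
Observation 9.6 falls in the class 25 – <50.
L = 25, CF = 0, f = 12, h = 25.
P12 = 25 + ((9.6 − 0)/12)·25 = 25 + 20 = 45.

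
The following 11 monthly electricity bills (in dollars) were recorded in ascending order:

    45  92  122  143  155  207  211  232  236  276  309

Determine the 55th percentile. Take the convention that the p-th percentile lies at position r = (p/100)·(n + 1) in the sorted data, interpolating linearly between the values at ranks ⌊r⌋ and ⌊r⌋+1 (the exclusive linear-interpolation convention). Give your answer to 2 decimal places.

n = 11.
r = (55/100)·(11 + 1) = 6.6.
Rank 6 is 207 and rank 7 is 211.
Interpolate: 207 + 0.6·(211 − 207) = 207 + 0.6·4 = 209.4.

209.40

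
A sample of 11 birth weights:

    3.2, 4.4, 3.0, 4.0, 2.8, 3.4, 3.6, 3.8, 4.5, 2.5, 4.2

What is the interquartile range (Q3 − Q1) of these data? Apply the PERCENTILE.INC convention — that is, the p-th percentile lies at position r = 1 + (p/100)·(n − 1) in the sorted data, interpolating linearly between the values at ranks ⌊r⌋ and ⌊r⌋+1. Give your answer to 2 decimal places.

Sorted: 2.5, 2.8, 3.0, 3.2, 3.4, 3.6, 3.8, 4.0, 4.2, 4.4, 4.5.
n = 11.
P25: r = 3.5; ranks 3–4 are 3.0, 3.2; interpolating gives 3.1.
P75: r = 8.5; ranks 8–9 are 4.0, 4.2; interpolating gives 4.1.
Difference: 4.1 − 3.1 = 1.

1.00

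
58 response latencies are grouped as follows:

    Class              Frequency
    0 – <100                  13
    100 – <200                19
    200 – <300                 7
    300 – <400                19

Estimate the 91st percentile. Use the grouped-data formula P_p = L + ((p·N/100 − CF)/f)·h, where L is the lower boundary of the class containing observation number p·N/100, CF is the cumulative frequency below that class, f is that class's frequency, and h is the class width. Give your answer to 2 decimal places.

N = 58; target position k = 91/100 · 58 = 52.78.
Cumulative frequencies: 13, 32, 39, 58.
Observation 52.78 falls in the class 300 – <400.
L = 300, CF = 39, f = 19, h = 100.
P91 = 300 + ((52.78 − 39)/19)·100 = 300 + 72.5263 = 372.526.

372.53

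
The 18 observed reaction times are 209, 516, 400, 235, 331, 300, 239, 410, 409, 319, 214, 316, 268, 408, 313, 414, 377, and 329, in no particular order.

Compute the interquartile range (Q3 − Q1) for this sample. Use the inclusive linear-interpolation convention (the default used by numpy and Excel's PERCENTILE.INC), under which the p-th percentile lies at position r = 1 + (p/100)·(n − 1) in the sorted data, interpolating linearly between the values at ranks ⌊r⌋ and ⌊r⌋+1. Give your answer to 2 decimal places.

130.00

Sorted: 209, 214, 235, 239, 268, 300, 313, 316, 319, 329, 331, 377, 400, 408, 409, 410, 414, 516.
n = 18.
P25: r = 5.25; ranks 5–6 are 268, 300; interpolating gives 276.
P75: r = 13.75; ranks 13–14 are 400, 408; interpolating gives 406.
Difference: 406 − 276 = 130.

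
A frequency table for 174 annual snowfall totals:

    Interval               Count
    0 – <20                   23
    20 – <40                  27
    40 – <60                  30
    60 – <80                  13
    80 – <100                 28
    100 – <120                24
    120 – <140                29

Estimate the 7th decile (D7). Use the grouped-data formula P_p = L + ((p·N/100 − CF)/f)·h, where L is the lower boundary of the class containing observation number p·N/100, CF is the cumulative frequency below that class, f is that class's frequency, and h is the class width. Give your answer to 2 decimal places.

N = 174; target position k = 70/100 · 174 = 121.8.
Cumulative frequencies: 23, 50, 80, 93, 121, 145, 174.
Observation 121.8 falls in the class 100 – <120.
L = 100, CF = 121, f = 24, h = 20.
P70 = 100 + ((121.8 − 121)/24)·20 = 100 + 0.666667 = 100.667.

100.67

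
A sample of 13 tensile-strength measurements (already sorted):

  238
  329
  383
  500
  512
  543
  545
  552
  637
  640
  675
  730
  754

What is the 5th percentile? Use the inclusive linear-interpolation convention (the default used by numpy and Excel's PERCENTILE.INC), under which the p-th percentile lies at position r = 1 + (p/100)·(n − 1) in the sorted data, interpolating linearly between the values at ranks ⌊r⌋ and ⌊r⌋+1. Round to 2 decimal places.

292.60

n = 13.
r = 1 + (5/100)·(13 − 1) = 1 + 0.6 = 1.6.
Rank 1 is 238 and rank 2 is 329.
Interpolate: 238 + 0.6·(329 − 238) = 238 + 0.6·91 = 292.6.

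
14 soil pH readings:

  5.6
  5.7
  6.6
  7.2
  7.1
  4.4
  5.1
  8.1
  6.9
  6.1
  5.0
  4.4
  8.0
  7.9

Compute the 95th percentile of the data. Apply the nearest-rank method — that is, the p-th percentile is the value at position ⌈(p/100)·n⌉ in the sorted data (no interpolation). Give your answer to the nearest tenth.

Sorted: 4.4, 4.4, 5.0, 5.1, 5.6, 5.7, 6.1, 6.6, 6.9, 7.1, 7.2, 7.9, 8.0, 8.1.
n = 14.
Position = ⌈95/100 · 14⌉ = ⌈13.3⌉ = 14.
The value at rank 14 is 8.1.

8.1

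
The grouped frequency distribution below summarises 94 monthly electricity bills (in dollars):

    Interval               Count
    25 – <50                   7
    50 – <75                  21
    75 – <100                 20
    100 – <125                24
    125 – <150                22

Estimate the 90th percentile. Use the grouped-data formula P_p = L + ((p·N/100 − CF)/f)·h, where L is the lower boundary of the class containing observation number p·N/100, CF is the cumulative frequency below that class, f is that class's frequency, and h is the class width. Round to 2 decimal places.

N = 94; target position k = 90/100 · 94 = 84.6.
Cumulative frequencies: 7, 28, 48, 72, 94.
Observation 84.6 falls in the class 125 – <150.
L = 125, CF = 72, f = 22, h = 25.
P90 = 125 + ((84.6 − 72)/22)·25 = 125 + 14.3182 = 139.318.

139.32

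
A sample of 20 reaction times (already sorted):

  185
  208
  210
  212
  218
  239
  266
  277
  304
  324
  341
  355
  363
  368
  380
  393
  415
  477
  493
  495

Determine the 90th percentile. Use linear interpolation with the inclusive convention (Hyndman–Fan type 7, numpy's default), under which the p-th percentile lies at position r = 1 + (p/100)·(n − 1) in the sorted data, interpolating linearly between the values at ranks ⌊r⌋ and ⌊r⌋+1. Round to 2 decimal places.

478.60

n = 20.
r = 1 + (90/100)·(20 − 1) = 1 + 17.1 = 18.1.
Rank 18 is 477 and rank 19 is 493.
Interpolate: 477 + 0.1·(493 − 477) = 477 + 0.1·16 = 478.6.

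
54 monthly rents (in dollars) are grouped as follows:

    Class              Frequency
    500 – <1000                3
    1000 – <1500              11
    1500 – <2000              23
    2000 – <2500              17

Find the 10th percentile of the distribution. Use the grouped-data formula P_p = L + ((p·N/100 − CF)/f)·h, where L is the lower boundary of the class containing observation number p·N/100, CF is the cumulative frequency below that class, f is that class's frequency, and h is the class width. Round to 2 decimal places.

N = 54; target position k = 10/100 · 54 = 5.4.
Cumulative frequencies: 3, 14, 37, 54.
Observation 5.4 falls in the class 1000 – <1500.
L = 1000, CF = 3, f = 11, h = 500.
P10 = 1000 + ((5.4 − 3)/11)·500 = 1000 + 109.091 = 1109.09.

1109.09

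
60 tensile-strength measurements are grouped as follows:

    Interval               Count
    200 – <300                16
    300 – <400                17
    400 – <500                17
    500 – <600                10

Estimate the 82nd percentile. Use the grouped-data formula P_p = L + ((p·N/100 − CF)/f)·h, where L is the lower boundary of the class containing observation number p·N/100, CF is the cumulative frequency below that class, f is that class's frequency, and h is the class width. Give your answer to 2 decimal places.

N = 60; target position k = 82/100 · 60 = 49.2.
Cumulative frequencies: 16, 33, 50, 60.
Observation 49.2 falls in the class 400 – <500.
L = 400, CF = 33, f = 17, h = 100.
P82 = 400 + ((49.2 − 33)/17)·100 = 400 + 95.2941 = 495.294.

495.29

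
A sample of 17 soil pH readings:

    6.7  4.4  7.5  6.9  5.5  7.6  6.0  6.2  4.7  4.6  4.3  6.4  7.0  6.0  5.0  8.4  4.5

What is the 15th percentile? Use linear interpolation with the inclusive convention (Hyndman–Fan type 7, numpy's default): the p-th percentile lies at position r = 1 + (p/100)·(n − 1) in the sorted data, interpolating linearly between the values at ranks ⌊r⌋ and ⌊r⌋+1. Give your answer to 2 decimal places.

Sorted: 4.3, 4.4, 4.5, 4.6, 4.7, 5.0, 5.5, 6.0, 6.0, 6.2, 6.4, 6.7, 6.9, 7.0, 7.5, 7.6, 8.4.
n = 17.
r = 1 + (15/100)·(17 − 1) = 1 + 2.4 = 3.4.
Rank 3 is 4.5 and rank 4 is 4.6.
Interpolate: 4.5 + 0.4·(4.6 − 4.5) = 4.5 + 0.4·0.1 = 4.54.

4.54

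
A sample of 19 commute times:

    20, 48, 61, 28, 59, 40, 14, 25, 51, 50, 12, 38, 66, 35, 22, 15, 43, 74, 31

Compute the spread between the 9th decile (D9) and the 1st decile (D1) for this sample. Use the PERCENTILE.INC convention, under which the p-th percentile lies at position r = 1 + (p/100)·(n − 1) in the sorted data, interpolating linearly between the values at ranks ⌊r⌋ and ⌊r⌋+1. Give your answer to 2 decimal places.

Sorted: 12, 14, 15, 20, 22, 25, 28, 31, 35, 38, 40, 43, 48, 50, 51, 59, 61, 66, 74.
n = 19.
P10: r = 2.8; ranks 2–3 are 14, 15; interpolating gives 14.8.
P90: r = 17.2; ranks 17–18 are 61, 66; interpolating gives 62.
Difference: 62 − 14.8 = 47.2.

47.20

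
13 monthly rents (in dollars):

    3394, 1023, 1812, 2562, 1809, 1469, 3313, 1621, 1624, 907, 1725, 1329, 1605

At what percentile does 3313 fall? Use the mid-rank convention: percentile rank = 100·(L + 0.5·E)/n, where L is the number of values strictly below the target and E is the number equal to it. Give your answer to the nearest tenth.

88.5

Sorted: 907, 1023, 1329, 1469, 1605, 1621, 1624, 1725, 1809, 1812, 2562, 3313, 3394.
Count below 3313: L = 11; count equal: E = 1; n = 13.
Percentile rank = 100·(11 + 0.5·1)/13 = 100·11.5/13 = 88.46.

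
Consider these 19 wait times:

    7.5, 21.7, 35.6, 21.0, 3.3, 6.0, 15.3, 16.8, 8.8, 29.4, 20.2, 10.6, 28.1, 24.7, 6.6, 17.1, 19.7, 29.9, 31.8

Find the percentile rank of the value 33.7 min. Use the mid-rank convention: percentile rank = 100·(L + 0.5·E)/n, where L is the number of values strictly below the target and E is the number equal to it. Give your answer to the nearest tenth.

Sorted: 3.3, 6.0, 6.6, 7.5, 8.8, 10.6, 15.3, 16.8, 17.1, 19.7, 20.2, 21.0, 21.7, 24.7, 28.1, 29.4, 29.9, 31.8, 35.6.
Count below 33.7: L = 18; count equal: E = 0; n = 19.
Percentile rank = 100·(18 + 0.5·0)/19 = 100·18/19 = 94.74.

94.7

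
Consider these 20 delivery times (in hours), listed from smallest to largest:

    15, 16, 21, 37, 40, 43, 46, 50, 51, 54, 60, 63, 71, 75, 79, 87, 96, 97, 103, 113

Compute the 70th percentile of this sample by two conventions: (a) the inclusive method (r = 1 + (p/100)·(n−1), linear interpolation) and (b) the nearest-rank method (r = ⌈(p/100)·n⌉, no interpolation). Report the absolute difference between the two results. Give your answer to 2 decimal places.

1.20

n = 20.
(a) r = 14.3; between ranks 14 (75) and 15 (79): 76.2.
(b) the nearest-rank method: rank 14 → 75.
|76.2 − 75| = 1.2.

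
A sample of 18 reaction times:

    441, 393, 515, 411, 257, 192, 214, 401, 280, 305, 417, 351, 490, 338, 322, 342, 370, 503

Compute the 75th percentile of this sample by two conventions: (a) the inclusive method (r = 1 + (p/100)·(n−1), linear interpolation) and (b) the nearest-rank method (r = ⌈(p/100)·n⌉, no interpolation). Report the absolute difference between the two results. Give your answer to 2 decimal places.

1.50

Sorted: 192, 214, 257, 280, 305, 322, 338, 342, 351, 370, 393, 401, 411, 417, 441, 490, 503, 515.
n = 18.
(a) r = 13.75; between ranks 13 (411) and 14 (417): 415.5.
(b) the nearest-rank method: rank 14 → 417.
|415.5 − 417| = 1.5.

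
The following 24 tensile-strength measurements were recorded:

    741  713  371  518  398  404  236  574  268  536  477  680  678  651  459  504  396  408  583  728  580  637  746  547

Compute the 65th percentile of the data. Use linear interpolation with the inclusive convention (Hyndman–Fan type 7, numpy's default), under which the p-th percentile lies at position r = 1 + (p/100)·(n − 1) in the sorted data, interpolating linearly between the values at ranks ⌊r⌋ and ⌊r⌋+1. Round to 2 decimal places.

Sorted: 236, 268, 371, 396, 398, 404, 408, 459, 477, 504, 518, 536, 547, 574, 580, 583, 637, 651, 678, 680, 713, 728, 741, 746.
n = 24.
r = 1 + (65/100)·(24 − 1) = 1 + 14.95 = 15.95.
Rank 15 is 580 and rank 16 is 583.
Interpolate: 580 + 0.95·(583 − 580) = 580 + 0.95·3 = 582.85.

582.85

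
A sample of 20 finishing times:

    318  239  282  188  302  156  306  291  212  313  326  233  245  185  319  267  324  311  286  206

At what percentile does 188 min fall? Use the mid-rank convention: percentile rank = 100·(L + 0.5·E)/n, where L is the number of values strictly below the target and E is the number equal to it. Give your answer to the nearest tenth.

Sorted: 156, 185, 188, 206, 212, 233, 239, 245, 267, 282, 286, 291, 302, 306, 311, 313, 318, 319, 324, 326.
Count below 188: L = 2; count equal: E = 1; n = 20.
Percentile rank = 100·(2 + 0.5·1)/20 = 100·2.5/20 = 12.5.

12.5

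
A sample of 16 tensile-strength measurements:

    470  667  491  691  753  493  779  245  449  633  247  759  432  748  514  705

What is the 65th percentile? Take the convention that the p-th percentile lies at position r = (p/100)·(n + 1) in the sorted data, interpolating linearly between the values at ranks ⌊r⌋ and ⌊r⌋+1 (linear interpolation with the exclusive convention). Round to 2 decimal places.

Sorted: 245, 247, 432, 449, 470, 491, 493, 514, 633, 667, 691, 705, 748, 753, 759, 779.
n = 16.
r = (65/100)·(16 + 1) = 11.05.
Rank 11 is 691 and rank 12 is 705.
Interpolate: 691 + 0.05·(705 − 691) = 691 + 0.05·14 = 691.7.

691.70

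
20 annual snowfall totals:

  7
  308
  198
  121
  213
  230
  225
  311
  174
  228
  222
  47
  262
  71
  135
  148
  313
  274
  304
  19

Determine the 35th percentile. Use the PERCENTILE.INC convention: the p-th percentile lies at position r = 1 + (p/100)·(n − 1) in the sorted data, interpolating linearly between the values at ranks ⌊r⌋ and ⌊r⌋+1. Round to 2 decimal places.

164.90

Sorted: 7, 19, 47, 71, 121, 135, 148, 174, 198, 213, 222, 225, 228, 230, 262, 274, 304, 308, 311, 313.
n = 20.
r = 1 + (35/100)·(20 − 1) = 1 + 6.65 = 7.65.
Rank 7 is 148 and rank 8 is 174.
Interpolate: 148 + 0.65·(174 − 148) = 148 + 0.65·26 = 164.9.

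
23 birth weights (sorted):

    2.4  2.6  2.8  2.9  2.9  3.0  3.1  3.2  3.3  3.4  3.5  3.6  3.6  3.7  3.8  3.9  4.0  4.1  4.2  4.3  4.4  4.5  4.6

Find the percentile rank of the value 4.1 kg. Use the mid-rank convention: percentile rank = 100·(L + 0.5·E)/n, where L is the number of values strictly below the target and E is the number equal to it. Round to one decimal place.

76.1

Count below 4.1: L = 17; count equal: E = 1; n = 23.
Percentile rank = 100·(17 + 0.5·1)/23 = 100·17.5/23 = 76.09.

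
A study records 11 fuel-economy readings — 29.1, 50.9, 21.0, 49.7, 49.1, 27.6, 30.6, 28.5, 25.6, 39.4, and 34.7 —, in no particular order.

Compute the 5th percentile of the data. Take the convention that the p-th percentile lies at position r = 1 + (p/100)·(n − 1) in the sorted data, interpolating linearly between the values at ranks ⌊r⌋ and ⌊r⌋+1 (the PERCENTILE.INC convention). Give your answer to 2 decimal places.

23.30

Sorted: 21.0, 25.6, 27.6, 28.5, 29.1, 30.6, 34.7, 39.4, 49.1, 49.7, 50.9.
n = 11.
r = 1 + (5/100)·(11 − 1) = 1 + 0.5 = 1.5.
Rank 1 is 21.0 and rank 2 is 25.6.
Interpolate: 21.0 + 0.5·(25.6 − 21.0) = 21.0 + 0.5·4.6 = 23.3.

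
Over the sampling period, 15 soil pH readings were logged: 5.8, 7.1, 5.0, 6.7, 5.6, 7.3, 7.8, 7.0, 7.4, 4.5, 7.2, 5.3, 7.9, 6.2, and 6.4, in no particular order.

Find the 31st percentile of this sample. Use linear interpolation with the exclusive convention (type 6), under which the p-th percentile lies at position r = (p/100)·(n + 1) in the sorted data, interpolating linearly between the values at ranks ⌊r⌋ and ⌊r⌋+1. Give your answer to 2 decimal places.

Sorted: 4.5, 5.0, 5.3, 5.6, 5.8, 6.2, 6.4, 6.7, 7.0, 7.1, 7.2, 7.3, 7.4, 7.8, 7.9.
n = 15.
r = (31/100)·(15 + 1) = 4.96.
Rank 4 is 5.6 and rank 5 is 5.8.
Interpolate: 5.6 + 0.96·(5.8 − 5.6) = 5.6 + 0.96·0.2 = 5.792.

5.79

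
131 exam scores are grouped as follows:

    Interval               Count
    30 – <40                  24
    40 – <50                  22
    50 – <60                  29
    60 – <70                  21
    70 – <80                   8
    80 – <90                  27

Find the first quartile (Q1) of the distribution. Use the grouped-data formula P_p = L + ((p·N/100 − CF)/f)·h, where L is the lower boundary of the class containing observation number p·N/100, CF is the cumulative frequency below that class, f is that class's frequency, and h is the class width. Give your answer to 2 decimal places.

43.98

N = 131; target position k = 25/100 · 131 = 32.75.
Cumulative frequencies: 24, 46, 75, 96, 104, 131.
Observation 32.75 falls in the class 40 – <50.
L = 40, CF = 24, f = 22, h = 10.
P25 = 40 + ((32.75 − 24)/22)·10 = 40 + 3.97727 = 43.9773.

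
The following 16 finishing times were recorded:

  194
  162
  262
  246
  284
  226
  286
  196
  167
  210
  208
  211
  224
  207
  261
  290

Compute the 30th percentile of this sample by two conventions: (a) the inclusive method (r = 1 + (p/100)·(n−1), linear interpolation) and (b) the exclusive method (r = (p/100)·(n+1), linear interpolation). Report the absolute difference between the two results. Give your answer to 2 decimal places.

0.40

Sorted: 162, 167, 194, 196, 207, 208, 210, 211, 224, 226, 246, 261, 262, 284, 286, 290.
n = 16.
(a) r = 5.5; between ranks 5 (207) and 6 (208): 207.5.
(b) r = 5.1; between ranks 5 (207) and 6 (208): 207.1.
|207.5 − 207.1| = 0.4.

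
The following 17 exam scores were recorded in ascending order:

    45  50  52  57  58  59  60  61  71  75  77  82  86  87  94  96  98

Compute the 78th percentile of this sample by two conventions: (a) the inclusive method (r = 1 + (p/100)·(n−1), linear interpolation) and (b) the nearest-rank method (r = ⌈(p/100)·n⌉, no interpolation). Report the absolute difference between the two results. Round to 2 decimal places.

n = 17.
(a) r = 13.48; between ranks 13 (86) and 14 (87): 86.48.
(b) the nearest-rank method: rank 14 → 87.
|86.48 − 87| = 0.52.

0.52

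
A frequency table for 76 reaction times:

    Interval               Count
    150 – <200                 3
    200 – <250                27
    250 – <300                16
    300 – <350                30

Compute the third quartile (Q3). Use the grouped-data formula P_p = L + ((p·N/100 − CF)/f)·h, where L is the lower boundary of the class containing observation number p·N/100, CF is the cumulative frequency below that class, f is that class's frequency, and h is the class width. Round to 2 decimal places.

N = 76; target position k = 75/100 · 76 = 57.
Cumulative frequencies: 3, 30, 46, 76.
Observation 57 falls in the class 300 – <350.
L = 300, CF = 46, f = 30, h = 50.
P75 = 300 + ((57 − 46)/30)·50 = 300 + 18.3333 = 318.333.

318.33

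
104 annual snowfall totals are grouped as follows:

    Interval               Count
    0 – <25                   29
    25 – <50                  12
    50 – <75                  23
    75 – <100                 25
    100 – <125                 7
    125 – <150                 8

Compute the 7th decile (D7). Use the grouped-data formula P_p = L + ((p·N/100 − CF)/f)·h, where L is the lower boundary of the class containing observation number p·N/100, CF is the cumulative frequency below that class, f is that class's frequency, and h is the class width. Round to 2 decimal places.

83.80

N = 104; target position k = 70/100 · 104 = 72.8.
Cumulative frequencies: 29, 41, 64, 89, 96, 104.
Observation 72.8 falls in the class 75 – <100.
L = 75, CF = 64, f = 25, h = 25.
P70 = 75 + ((72.8 − 64)/25)·25 = 75 + 8.8 = 83.8.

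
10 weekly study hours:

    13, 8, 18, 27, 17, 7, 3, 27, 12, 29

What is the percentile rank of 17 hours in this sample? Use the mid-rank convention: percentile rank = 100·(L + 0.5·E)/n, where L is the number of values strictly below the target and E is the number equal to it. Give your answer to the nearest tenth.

55.0

Sorted: 3, 7, 8, 12, 13, 17, 18, 27, 27, 29.
Count below 17: L = 5; count equal: E = 1; n = 10.
Percentile rank = 100·(5 + 0.5·1)/10 = 100·5.5/10 = 55.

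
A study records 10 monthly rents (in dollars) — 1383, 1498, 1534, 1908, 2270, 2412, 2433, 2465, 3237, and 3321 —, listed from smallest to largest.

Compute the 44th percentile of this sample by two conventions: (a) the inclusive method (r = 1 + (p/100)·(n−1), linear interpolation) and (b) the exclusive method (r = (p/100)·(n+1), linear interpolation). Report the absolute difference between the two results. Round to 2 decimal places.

43.44

n = 10.
(a) r = 4.96; between ranks 4 (1908) and 5 (2270): 2255.52.
(b) r = 4.84; between ranks 4 (1908) and 5 (2270): 2212.08.
|2255.52 − 2212.08| = 43.44.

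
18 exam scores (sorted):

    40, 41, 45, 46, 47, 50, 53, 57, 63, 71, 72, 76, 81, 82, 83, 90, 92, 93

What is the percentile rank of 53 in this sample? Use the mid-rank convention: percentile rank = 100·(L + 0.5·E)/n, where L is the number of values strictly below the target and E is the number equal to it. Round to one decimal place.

36.1

Count below 53: L = 6; count equal: E = 1; n = 18.
Percentile rank = 100·(6 + 0.5·1)/18 = 100·6.5/18 = 36.11.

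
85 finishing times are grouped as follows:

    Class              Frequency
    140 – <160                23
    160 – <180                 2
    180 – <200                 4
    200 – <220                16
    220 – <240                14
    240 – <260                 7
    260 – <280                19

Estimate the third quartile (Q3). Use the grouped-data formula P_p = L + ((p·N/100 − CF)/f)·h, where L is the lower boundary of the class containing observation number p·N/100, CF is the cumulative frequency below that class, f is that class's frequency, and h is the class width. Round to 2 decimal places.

N = 85; target position k = 75/100 · 85 = 63.75.
Cumulative frequencies: 23, 25, 29, 45, 59, 66, 85.
Observation 63.75 falls in the class 240 – <260.
L = 240, CF = 59, f = 7, h = 20.
P75 = 240 + ((63.75 − 59)/7)·20 = 240 + 13.5714 = 253.571.

253.57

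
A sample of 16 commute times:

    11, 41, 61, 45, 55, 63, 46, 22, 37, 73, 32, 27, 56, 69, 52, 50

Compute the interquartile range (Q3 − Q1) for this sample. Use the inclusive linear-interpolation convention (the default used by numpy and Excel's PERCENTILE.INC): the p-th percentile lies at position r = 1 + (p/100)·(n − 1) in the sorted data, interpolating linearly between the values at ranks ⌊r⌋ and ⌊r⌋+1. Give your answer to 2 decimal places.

21.50

Sorted: 11, 22, 27, 32, 37, 41, 45, 46, 50, 52, 55, 56, 61, 63, 69, 73.
n = 16.
P25: r = 4.75; ranks 4–5 are 32, 37; interpolating gives 35.75.
P75: r = 12.25; ranks 12–13 are 56, 61; interpolating gives 57.25.
Difference: 57.25 − 35.75 = 21.5.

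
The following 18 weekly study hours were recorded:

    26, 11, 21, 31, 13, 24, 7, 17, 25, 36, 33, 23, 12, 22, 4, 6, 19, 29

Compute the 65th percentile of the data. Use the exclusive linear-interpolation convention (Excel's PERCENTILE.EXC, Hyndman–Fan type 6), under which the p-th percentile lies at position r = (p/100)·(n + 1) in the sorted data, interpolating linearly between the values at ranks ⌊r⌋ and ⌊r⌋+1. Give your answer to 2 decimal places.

24.35

Sorted: 4, 6, 7, 11, 12, 13, 17, 19, 21, 22, 23, 24, 25, 26, 29, 31, 33, 36.
n = 18.
r = (65/100)·(18 + 1) = 12.35.
Rank 12 is 24 and rank 13 is 25.
Interpolate: 24 + 0.35·(25 − 24) = 24 + 0.35·1 = 24.35.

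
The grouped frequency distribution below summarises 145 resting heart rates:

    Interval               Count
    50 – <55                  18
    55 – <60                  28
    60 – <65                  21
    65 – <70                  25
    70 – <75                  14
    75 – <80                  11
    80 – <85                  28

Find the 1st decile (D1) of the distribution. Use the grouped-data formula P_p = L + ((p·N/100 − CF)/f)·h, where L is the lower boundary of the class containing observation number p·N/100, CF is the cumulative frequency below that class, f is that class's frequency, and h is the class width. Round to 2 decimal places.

54.03

N = 145; target position k = 10/100 · 145 = 14.5.
Cumulative frequencies: 18, 46, 67, 92, 106, 117, 145.
Observation 14.5 falls in the class 50 – <55.
L = 50, CF = 0, f = 18, h = 5.
P10 = 50 + ((14.5 − 0)/18)·5 = 50 + 4.02778 = 54.0278.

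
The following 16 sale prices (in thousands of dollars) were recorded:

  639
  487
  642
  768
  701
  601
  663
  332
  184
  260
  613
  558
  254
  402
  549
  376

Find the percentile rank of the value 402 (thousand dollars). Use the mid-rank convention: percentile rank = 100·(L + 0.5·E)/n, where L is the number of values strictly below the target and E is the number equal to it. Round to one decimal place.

34.4

Sorted: 184, 254, 260, 332, 376, 402, 487, 549, 558, 601, 613, 639, 642, 663, 701, 768.
Count below 402: L = 5; count equal: E = 1; n = 16.
Percentile rank = 100·(5 + 0.5·1)/16 = 100·5.5/16 = 34.38.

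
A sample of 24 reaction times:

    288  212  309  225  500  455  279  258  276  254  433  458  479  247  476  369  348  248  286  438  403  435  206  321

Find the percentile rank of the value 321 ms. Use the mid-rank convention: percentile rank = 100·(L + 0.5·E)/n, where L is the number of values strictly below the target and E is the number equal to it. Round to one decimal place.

Sorted: 206, 212, 225, 247, 248, 254, 258, 276, 279, 286, 288, 309, 321, 348, 369, 403, 433, 435, 438, 455, 458, 476, 479, 500.
Count below 321: L = 12; count equal: E = 1; n = 24.
Percentile rank = 100·(12 + 0.5·1)/24 = 100·12.5/24 = 52.08.

52.1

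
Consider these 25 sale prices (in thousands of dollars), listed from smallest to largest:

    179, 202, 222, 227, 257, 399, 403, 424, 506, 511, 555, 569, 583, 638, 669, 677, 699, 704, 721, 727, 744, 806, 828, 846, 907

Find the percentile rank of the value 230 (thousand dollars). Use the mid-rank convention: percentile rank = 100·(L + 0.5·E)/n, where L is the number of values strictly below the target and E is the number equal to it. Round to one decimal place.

Count below 230: L = 4; count equal: E = 0; n = 25.
Percentile rank = 100·(4 + 0.5·0)/25 = 100·4/25 = 16.

16.0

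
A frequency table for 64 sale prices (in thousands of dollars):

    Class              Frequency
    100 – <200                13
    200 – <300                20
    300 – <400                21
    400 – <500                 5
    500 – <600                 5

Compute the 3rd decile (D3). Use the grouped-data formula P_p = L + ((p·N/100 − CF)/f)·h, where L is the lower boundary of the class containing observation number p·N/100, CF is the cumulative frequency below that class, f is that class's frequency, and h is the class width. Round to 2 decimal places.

N = 64; target position k = 30/100 · 64 = 19.2.
Cumulative frequencies: 13, 33, 54, 59, 64.
Observation 19.2 falls in the class 200 – <300.
L = 200, CF = 13, f = 20, h = 100.
P30 = 200 + ((19.2 − 13)/20)·100 = 200 + 31 = 231.

231.00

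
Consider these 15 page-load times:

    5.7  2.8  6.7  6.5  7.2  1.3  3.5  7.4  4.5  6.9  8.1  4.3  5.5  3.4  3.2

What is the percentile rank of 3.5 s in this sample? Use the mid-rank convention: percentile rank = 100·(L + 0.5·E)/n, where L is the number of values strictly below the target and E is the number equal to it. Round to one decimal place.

Sorted: 1.3, 2.8, 3.2, 3.4, 3.5, 4.3, 4.5, 5.5, 5.7, 6.5, 6.7, 6.9, 7.2, 7.4, 8.1.
Count below 3.5: L = 4; count equal: E = 1; n = 15.
Percentile rank = 100·(4 + 0.5·1)/15 = 100·4.5/15 = 30.

30.0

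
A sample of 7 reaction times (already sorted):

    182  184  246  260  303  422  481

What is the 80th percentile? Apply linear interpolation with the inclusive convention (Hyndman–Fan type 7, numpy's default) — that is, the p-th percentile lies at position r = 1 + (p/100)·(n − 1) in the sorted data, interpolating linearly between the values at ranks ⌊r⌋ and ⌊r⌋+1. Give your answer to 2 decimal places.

n = 7.
r = 1 + (80/100)·(7 − 1) = 1 + 4.8 = 5.8.
Rank 5 is 303 and rank 6 is 422.
Interpolate: 303 + 0.8·(422 − 303) = 303 + 0.8·119 = 398.2.

398.20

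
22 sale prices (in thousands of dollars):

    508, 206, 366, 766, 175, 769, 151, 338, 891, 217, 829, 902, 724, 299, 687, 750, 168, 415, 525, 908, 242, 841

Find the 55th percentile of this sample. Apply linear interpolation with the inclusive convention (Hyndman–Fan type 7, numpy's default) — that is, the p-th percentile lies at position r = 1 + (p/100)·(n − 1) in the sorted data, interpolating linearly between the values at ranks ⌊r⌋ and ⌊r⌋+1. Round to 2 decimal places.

Sorted: 151, 168, 175, 206, 217, 242, 299, 338, 366, 415, 508, 525, 687, 724, 750, 766, 769, 829, 841, 891, 902, 908.
n = 22.
r = 1 + (55/100)·(22 − 1) = 1 + 11.55 = 12.55.
Rank 12 is 525 and rank 13 is 687.
Interpolate: 525 + 0.55·(687 − 525) = 525 + 0.55·162 = 614.1.

614.10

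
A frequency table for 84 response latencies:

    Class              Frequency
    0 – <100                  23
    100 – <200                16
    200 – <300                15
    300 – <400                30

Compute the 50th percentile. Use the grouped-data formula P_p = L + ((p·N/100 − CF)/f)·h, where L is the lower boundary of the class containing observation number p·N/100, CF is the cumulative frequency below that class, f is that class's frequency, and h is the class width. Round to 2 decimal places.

220.00

N = 84; target position k = 50/100 · 84 = 42.
Cumulative frequencies: 23, 39, 54, 84.
Observation 42 falls in the class 200 – <300.
L = 200, CF = 39, f = 15, h = 100.
P50 = 200 + ((42 − 39)/15)·100 = 200 + 20 = 220.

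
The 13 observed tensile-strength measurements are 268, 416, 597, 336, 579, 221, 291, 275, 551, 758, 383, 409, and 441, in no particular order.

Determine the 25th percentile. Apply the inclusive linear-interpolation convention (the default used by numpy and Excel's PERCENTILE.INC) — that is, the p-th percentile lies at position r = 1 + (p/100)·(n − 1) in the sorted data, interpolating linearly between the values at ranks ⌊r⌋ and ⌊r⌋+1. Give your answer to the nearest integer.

291

Sorted: 221, 268, 275, 291, 336, 383, 409, 416, 441, 551, 579, 597, 758.
n = 13.
r = 1 + (25/100)·(13 − 1) = 1 + 3 = 4.
r is an integer, so P25 is the value at rank 4: 291.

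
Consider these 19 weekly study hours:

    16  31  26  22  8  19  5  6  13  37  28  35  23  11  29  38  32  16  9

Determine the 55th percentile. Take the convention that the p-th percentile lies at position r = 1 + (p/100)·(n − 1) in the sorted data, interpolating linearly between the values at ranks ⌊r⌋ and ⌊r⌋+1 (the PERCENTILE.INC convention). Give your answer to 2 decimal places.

Sorted: 5, 6, 8, 9, 11, 13, 16, 16, 19, 22, 23, 26, 28, 29, 31, 32, 35, 37, 38.
n = 19.
r = 1 + (55/100)·(19 − 1) = 1 + 9.9 = 10.9.
Rank 10 is 22 and rank 11 is 23.
Interpolate: 22 + 0.9·(23 − 22) = 22 + 0.9·1 = 22.9.

22.90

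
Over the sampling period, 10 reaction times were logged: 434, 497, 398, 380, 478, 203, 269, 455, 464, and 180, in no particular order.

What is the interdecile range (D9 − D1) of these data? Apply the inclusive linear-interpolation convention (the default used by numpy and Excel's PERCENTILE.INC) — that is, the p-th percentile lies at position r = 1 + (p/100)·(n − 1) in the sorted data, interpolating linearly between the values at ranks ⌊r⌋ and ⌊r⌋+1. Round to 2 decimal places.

Sorted: 180, 203, 269, 380, 398, 434, 455, 464, 478, 497.
n = 10.
P10: r = 1.9; ranks 1–2 are 180, 203; interpolating gives 200.7.
P90: r = 9.1; ranks 9–10 are 478, 497; interpolating gives 479.9.
Difference: 479.9 − 200.7 = 279.2.

279.20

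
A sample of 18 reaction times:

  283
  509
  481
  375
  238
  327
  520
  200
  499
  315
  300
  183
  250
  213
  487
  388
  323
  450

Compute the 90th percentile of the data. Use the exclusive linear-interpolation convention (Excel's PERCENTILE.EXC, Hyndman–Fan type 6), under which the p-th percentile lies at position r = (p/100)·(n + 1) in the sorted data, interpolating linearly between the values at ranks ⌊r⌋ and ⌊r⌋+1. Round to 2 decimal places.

510.10

Sorted: 183, 200, 213, 238, 250, 283, 300, 315, 323, 327, 375, 388, 450, 481, 487, 499, 509, 520.
n = 18.
r = (90/100)·(18 + 1) = 17.1.
Rank 17 is 509 and rank 18 is 520.
Interpolate: 509 + 0.1·(520 − 509) = 509 + 0.1·11 = 510.1.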